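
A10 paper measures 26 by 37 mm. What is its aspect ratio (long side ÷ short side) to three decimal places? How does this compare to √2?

37 / 26 = 1.423
ISO 216 targets √2 ≈ 1.414; the +0.009 deviation is from mm rounding.

1.423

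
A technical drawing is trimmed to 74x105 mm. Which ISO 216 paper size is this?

A7 (74 × 105 mm)

Aspect ratio 105/74 ≈ 1.419 — close to the ISO √2 ≈ 1.414.
In the A-series (A0 area = 1 m²): A7 = 74 × 105 mm.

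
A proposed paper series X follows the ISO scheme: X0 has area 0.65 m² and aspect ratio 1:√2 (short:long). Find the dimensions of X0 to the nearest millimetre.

Let the short side be w mm. Then w · w√2 = 0.65 m² = 650,000 mm².
w² = 650,000/√2, so w ≈ 678.0 mm; long side = w√2 ≈ 958.8 mm.

678 × 959 mm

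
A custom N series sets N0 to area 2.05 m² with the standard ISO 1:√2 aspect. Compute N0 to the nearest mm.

1204 × 1703 mm

Let the short side be w mm. Then w · w√2 = 2.05 m² = 2,050,000 mm².
w² = 2,050,000/√2, so w ≈ 1204.0 mm; long side = w√2 ≈ 1702.7 mm.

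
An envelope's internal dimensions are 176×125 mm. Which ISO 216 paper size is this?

B6 (125 × 176 mm)

Aspect ratio 176/125 ≈ 1.408 — close to the ISO √2 ≈ 1.414.
In the B-series (B0 = 1000 × 1414 mm): B6 = 125 × 176 mm.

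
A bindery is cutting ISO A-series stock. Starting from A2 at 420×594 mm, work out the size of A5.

A3: ⌊594/2⌋ × 420 = 297 × 420 mm
A4: ⌊420/2⌋ × 297 = 210 × 297 mm
A5: ⌊297/2⌋ × 210 = 148 × 210 mm

148 × 210 mm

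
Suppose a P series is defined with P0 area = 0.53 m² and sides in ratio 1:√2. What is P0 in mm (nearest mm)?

Let the short side be w mm. Then w · w√2 = 0.53 m² = 530,000 mm².
w² = 530,000/√2, so w ≈ 612.2 mm; long side = w√2 ≈ 865.8 mm.

612 × 866 mm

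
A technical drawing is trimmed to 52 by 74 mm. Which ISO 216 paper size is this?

Aspect ratio 74/52 ≈ 1.423 — close to the ISO √2 ≈ 1.414.
In the A-series (A0 area = 1 m²): A8 = 52 × 74 mm.

A8 (52 × 74 mm)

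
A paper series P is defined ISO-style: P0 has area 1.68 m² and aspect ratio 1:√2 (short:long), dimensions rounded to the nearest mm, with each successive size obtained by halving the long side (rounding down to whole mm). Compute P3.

385 × 545 mm

Let P0's short side be w mm. w · w√2 = 1.68 m² = 1,680,000 mm², so w ≈ 1089.9 mm and w√2 ≈ 1541.4 mm → P0 = 1090 × 1541 mm.
P1: ⌊1541/2⌋ × 1090 = 770 × 1090 mm
P2: ⌊1090/2⌋ × 770 = 545 × 770 mm
P3: ⌊770/2⌋ × 545 = 385 × 545 mm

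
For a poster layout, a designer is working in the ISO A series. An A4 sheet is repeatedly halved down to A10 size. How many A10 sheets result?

Each ISO step halves the sheet: 1 × A4 → 2 × A5 → 4 × A6 → 8 × A7 → …
From A4 to A10 is 6 halving steps: 2^6 = 64.

64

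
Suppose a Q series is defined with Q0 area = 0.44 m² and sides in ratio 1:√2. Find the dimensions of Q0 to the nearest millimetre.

Let the short side be w mm. Then w · w√2 = 0.44 m² = 440,000 mm².
w² = 440,000/√2, so w ≈ 557.8 mm; long side = w√2 ≈ 788.8 mm.

558 × 789 mm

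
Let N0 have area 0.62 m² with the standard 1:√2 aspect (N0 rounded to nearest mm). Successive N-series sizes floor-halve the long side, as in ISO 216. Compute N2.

331 × 468 mm

Let N0's short side be w mm. w · w√2 = 0.62 m² = 620,000 mm², so w ≈ 662.1 mm and w√2 ≈ 936.4 mm → N0 = 662 × 936 mm.
N1: ⌊936/2⌋ × 662 = 468 × 662 mm
N2: ⌊662/2⌋ × 468 = 331 × 468 mm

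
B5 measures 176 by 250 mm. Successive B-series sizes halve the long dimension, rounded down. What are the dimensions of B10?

31 × 44 mm

B6: ⌊250/2⌋ × 176 = 125 × 176 mm
B7: ⌊176/2⌋ × 125 = 88 × 125 mm
B8: ⌊125/2⌋ × 88 = 62 × 88 mm
B9: ⌊88/2⌋ × 62 = 44 × 62 mm
B10: ⌊62/2⌋ × 44 = 31 × 44 mm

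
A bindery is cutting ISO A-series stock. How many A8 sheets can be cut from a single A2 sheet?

64

Each ISO step halves the sheet: 1 × A2 → 2 × A3 → 4 × A4 → 8 × A5 → …
From A2 to A8 is 6 halving steps: 2^6 = 64.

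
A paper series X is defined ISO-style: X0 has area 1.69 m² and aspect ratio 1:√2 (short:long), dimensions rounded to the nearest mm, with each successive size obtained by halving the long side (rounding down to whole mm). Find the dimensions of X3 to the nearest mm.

Let X0's short side be w mm. w · w√2 = 1.69 m² = 1,690,000 mm², so w ≈ 1093.2 mm and w√2 ≈ 1546.0 mm → X0 = 1093 × 1546 mm.
X1: ⌊1546/2⌋ × 1093 = 773 × 1093 mm
X2: ⌊1093/2⌋ × 773 = 546 × 773 mm
X3: ⌊773/2⌋ × 546 = 386 × 546 mm

386 × 546 mm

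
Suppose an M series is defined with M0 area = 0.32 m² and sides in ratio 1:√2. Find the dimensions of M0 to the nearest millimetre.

476 × 673 mm

Let the short side be w mm. Then w · w√2 = 0.32 m² = 320,000 mm².
w² = 320,000/√2, so w ≈ 475.7 mm; long side = w√2 ≈ 672.7 mm.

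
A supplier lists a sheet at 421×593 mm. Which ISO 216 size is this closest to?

Aspect ratio 593/421 ≈ 1.409 — close to the ISO √2 ≈ 1.414.
In the A-series (A0 area = 1 m²): A2 = 420 × 594 mm.
Off by 2 mm total — nearest standard size.

A2 (420 × 594 mm)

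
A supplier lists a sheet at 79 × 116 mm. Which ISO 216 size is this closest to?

Aspect ratio 116/79 ≈ 1.468 (ISO target is √2 ≈ 1.414).
In the C-series (envelope sizes, between A and B): C7 = 81 × 114 mm.
Off by 4 mm total — nearest standard size.

C7 (81 × 114 mm)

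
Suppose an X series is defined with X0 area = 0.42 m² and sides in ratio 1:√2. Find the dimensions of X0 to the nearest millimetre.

Let the short side be w mm. Then w · w√2 = 0.42 m² = 420,000 mm².
w² = 420,000/√2, so w ≈ 545.0 mm; long side = w√2 ≈ 770.7 mm.

545 × 771 mm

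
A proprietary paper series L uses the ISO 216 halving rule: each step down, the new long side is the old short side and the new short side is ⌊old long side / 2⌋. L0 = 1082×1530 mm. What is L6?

135 × 191 mm

L1 = 765 × 1082 mm (from L0 by 1 halving).
L2: ⌊1082/2⌋ × 765 = 541 × 765 mm
L3: ⌊765/2⌋ × 541 = 382 × 541 mm
L4: ⌊541/2⌋ × 382 = 270 × 382 mm
L5: ⌊382/2⌋ × 270 = 191 × 270 mm
L6: ⌊270/2⌋ × 191 = 135 × 191 mm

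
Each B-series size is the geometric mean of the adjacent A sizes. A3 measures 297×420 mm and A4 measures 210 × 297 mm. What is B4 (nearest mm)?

250 × 353 mm

Short side: √(297 · 210) = √62370 ≈ 249.7 → 250 mm
Long side: √(420 · 297) = √124740 ≈ 353.2 → 353 mm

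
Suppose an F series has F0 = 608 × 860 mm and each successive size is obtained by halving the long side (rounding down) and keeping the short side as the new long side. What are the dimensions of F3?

215 × 304 mm

F1: ⌊860/2⌋ × 608 = 430 × 608 mm
F2: ⌊608/2⌋ × 430 = 304 × 430 mm
F3: ⌊430/2⌋ × 304 = 215 × 304 mm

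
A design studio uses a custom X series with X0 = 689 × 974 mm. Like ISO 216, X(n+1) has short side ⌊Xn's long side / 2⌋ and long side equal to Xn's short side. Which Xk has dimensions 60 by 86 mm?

X0: 689 × 974 mm
X1: 487 × 689 mm
X2: 344 × 487 mm
X3: 243 × 344 mm
X4: 172 × 243 mm
X5: 121 × 172 mm
X6: 86 × 121 mm
X7: 60 × 86 mm
X8: 43 × 60 mm
→ matches X7.

X7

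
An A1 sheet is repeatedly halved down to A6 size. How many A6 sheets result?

32

A1 = 594 × 841 mm; A6 = 105 × 148 mm.
Each halving step doubles the count; 5 steps from A1 to A6.
2^5 = 32.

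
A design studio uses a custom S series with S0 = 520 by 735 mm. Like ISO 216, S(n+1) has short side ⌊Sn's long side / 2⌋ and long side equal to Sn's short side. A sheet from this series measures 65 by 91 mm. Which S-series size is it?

S6

S0: 520 × 735 mm
S1: 367 × 520 mm
S2: 260 × 367 mm
S3: 183 × 260 mm
S4: 130 × 183 mm
S5: 91 × 130 mm
S6: 65 × 91 mm
S7: 45 × 65 mm
→ matches S6.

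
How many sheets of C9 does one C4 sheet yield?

Each ISO step halves the sheet: 1 × C4 → 2 × C5 → 4 × C6 → 8 × C7 → …
From C4 to C9 is 5 halving steps: 2^5 = 32.

32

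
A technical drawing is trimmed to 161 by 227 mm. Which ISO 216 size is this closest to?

C5 (162 × 229 mm)

Aspect ratio 227/161 ≈ 1.410 — close to the ISO √2 ≈ 1.414.
In the C-series (envelope sizes, between A and B): C5 = 162 × 229 mm.
Off by 3 mm total — nearest standard size.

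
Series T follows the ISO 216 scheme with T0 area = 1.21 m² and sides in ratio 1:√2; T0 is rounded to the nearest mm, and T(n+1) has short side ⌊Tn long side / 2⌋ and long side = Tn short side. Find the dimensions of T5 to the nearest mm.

163 × 231 mm

Let T0's short side be w mm. w · w√2 = 1.21 m² = 1,210,000 mm², so w ≈ 925.0 mm and w√2 ≈ 1308.1 mm → T0 = 925 × 1308 mm.
T1: ⌊1308/2⌋ × 925 = 654 × 925 mm
T2: ⌊925/2⌋ × 654 = 462 × 654 mm
T3: ⌊654/2⌋ × 462 = 327 × 462 mm
T4: ⌊462/2⌋ × 327 = 231 × 327 mm
T5: ⌊327/2⌋ × 231 = 163 × 231 mm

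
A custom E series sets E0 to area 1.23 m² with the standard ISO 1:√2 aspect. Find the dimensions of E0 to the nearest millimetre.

Let the short side be w mm. Then w · w√2 = 1.23 m² = 1,230,000 mm².
w² = 1,230,000/√2, so w ≈ 932.6 mm; long side = w√2 ≈ 1318.9 mm.

933 × 1319 mm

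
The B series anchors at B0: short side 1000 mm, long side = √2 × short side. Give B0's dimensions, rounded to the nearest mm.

Short side = 1000 mm; long side = 1000√2 ≈ 1414.2 mm.

1000 × 1414 mm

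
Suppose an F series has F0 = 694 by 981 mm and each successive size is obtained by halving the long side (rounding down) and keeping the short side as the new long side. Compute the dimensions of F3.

245 × 347 mm

F1: ⌊981/2⌋ × 694 = 490 × 694 mm
F2: ⌊694/2⌋ × 490 = 347 × 490 mm
F3: ⌊490/2⌋ × 347 = 245 × 347 mm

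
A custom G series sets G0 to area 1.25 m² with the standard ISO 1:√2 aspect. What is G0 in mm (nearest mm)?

940 × 1330 mm

Let the short side be w mm. Then w · w√2 = 1.25 m² = 1,250,000 mm².
w² = 1,250,000/√2, so w ≈ 940.2 mm; long side = w√2 ≈ 1329.6 mm.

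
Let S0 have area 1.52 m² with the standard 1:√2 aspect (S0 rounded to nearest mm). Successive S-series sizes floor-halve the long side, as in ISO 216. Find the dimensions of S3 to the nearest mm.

366 × 518 mm

Let S0's short side be w mm. w · w√2 = 1.52 m² = 1,520,000 mm², so w ≈ 1036.7 mm and w√2 ≈ 1466.2 mm → S0 = 1037 × 1466 mm.
S1: ⌊1466/2⌋ × 1037 = 733 × 1037 mm
S2: ⌊1037/2⌋ × 733 = 518 × 733 mm
S3: ⌊733/2⌋ × 518 = 366 × 518 mm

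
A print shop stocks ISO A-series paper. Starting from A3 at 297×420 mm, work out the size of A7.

A4: ⌊420/2⌋ × 297 = 210 × 297 mm
A5: ⌊297/2⌋ × 210 = 148 × 210 mm
A6: ⌊210/2⌋ × 148 = 105 × 148 mm
A7: ⌊148/2⌋ × 105 = 74 × 105 mm

74 × 105 mm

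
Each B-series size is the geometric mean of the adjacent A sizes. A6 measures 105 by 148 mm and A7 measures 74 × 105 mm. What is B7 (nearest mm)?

88 × 125 mm

Short side: √(105 · 74) = √7770 ≈ 88.1 → 88 mm
Long side: √(148 · 105) = √15540 ≈ 124.7 → 125 mm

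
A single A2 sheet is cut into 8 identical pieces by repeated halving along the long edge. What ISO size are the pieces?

8 = 2^3, so 3 halving steps.
A2 → A3 → … → A5 after 3 steps.

A5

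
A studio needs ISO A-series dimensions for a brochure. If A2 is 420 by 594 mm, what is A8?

A3: ⌊594/2⌋ × 420 = 297 × 420 mm
A4: ⌊420/2⌋ × 297 = 210 × 297 mm
A5: ⌊297/2⌋ × 210 = 148 × 210 mm
A6: ⌊210/2⌋ × 148 = 105 × 148 mm
A7: ⌊148/2⌋ × 105 = 74 × 105 mm
A8: ⌊105/2⌋ × 74 = 52 × 74 mm

52 × 74 mm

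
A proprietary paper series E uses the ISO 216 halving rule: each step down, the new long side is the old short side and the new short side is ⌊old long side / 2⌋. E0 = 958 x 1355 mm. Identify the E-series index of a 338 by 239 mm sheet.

E4

E0: 958 × 1355 mm
E1: 677 × 958 mm
E2: 479 × 677 mm
E3: 338 × 479 mm
E4: 239 × 338 mm
E5: 169 × 239 mm
→ matches E4.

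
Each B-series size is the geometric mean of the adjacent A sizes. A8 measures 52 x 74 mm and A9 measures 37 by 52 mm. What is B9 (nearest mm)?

44 × 62 mm

Short side: √(52 · 37) = √1924 ≈ 43.9 → 44 mm
Long side: √(74 · 52) = √3848 ≈ 62.0 → 62 mm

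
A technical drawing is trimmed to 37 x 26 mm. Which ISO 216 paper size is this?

Aspect ratio 37/26 ≈ 1.423 — close to the ISO √2 ≈ 1.414.
In the A-series (A0 area = 1 m²): A10 = 26 × 37 mm.

A10 (26 × 37 mm)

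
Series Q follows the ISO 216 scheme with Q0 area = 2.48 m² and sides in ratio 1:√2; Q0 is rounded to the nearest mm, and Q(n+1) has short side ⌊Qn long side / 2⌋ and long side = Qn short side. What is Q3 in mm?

Let Q0's short side be w mm. w · w√2 = 2.48 m² = 2,480,000 mm², so w ≈ 1324.2 mm and w√2 ≈ 1872.8 mm → Q0 = 1324 × 1873 mm.
Q1: ⌊1873/2⌋ × 1324 = 936 × 1324 mm
Q2: ⌊1324/2⌋ × 936 = 662 × 936 mm
Q3: ⌊936/2⌋ × 662 = 468 × 662 mm

468 × 662 mm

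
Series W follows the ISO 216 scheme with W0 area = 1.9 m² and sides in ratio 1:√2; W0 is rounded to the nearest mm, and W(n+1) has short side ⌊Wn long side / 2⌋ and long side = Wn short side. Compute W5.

Let W0's short side be w mm. w · w√2 = 1.9 m² = 1,900,000 mm², so w ≈ 1159.1 mm and w√2 ≈ 1639.2 mm → W0 = 1159 × 1639 mm.
W1: ⌊1639/2⌋ × 1159 = 819 × 1159 mm
W2: ⌊1159/2⌋ × 819 = 579 × 819 mm
W3: ⌊819/2⌋ × 579 = 409 × 579 mm
W4: ⌊579/2⌋ × 409 = 289 × 409 mm
W5: ⌊409/2⌋ × 289 = 204 × 289 mm

204 × 289 mm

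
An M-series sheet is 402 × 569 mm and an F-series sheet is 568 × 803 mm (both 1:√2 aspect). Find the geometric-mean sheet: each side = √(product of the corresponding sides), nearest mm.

Short side: √(402 · 568) = √228336 ≈ 477.8 → 478 mm
Long side: √(569 · 803) = √456907 ≈ 675.9 → 676 mm

478 × 676 mm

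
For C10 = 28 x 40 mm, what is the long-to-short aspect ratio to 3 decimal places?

1.429

40 / 28 = 1.429
ISO 216 targets √2 ≈ 1.414; the +0.014 deviation is from mm rounding.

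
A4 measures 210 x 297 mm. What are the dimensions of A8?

52 × 74 mm

A5: ⌊297/2⌋ × 210 = 148 × 210 mm
A6: ⌊210/2⌋ × 148 = 105 × 148 mm
A7: ⌊148/2⌋ × 105 = 74 × 105 mm
A8: ⌊105/2⌋ × 74 = 52 × 74 mm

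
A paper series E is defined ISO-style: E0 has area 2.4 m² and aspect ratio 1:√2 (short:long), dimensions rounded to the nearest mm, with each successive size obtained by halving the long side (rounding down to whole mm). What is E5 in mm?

Let E0's short side be w mm. w · w√2 = 2.4 m² = 2,400,000 mm², so w ≈ 1302.7 mm and w√2 ≈ 1842.3 mm → E0 = 1303 × 1842 mm.
E1: ⌊1842/2⌋ × 1303 = 921 × 1303 mm
E2: ⌊1303/2⌋ × 921 = 651 × 921 mm
E3: ⌊921/2⌋ × 651 = 460 × 651 mm
E4: ⌊651/2⌋ × 460 = 325 × 460 mm
E5: ⌊460/2⌋ × 325 = 230 × 325 mm

230 × 325 mm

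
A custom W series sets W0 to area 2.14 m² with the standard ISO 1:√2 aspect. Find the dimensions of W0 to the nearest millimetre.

Let the short side be w mm. Then w · w√2 = 2.14 m² = 2,140,000 mm².
w² = 2,140,000/√2, so w ≈ 1230.1 mm; long side = w√2 ≈ 1739.7 mm.

1230 × 1740 mm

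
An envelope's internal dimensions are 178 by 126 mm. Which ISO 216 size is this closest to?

Aspect ratio 178/126 ≈ 1.413 — close to the ISO √2 ≈ 1.414.
In the B-series (B0 = 1000 × 1414 mm): B6 = 125 × 176 mm.
Off by 3 mm total — nearest standard size.

B6 (125 × 176 mm)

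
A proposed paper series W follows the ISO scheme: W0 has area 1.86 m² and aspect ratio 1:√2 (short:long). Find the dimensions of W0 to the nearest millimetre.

1147 × 1622 mm

Let the short side be w mm. Then w · w√2 = 1.86 m² = 1,860,000 mm².
w² = 1,860,000/√2, so w ≈ 1146.8 mm; long side = w√2 ≈ 1621.9 mm.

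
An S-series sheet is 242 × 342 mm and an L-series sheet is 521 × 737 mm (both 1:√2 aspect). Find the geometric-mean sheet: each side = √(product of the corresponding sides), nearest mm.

Short side: √(242 · 521) = √126082 ≈ 355.1 → 355 mm
Long side: √(342 · 737) = √252054 ≈ 502.0 → 502 mm

355 × 502 mm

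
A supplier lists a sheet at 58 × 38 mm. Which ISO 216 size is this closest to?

C9 (40 × 57 mm)

Aspect ratio 58/38 ≈ 1.526 (ISO target is √2 ≈ 1.414).
In the C-series (envelope sizes, between A and B): C9 = 40 × 57 mm.
Off by 3 mm total — nearest standard size.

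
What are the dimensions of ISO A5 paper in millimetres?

148 × 210 mm

A0 = 841 × 1189 mm (A0 has area 1 m², aspect 1:√2).
A1: ⌊1189/2⌋ × 841 = 594 × 841 mm
A2: ⌊841/2⌋ × 594 = 420 × 594 mm
A3: ⌊594/2⌋ × 420 = 297 × 420 mm
A4: ⌊420/2⌋ × 297 = 210 × 297 mm
A5: ⌊297/2⌋ × 210 = 148 × 210 mm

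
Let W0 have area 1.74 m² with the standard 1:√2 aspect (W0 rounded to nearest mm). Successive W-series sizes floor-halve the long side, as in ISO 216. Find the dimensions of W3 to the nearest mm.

392 × 554 mm

Let W0's short side be w mm. w · w√2 = 1.74 m² = 1,740,000 mm², so w ≈ 1109.2 mm and w√2 ≈ 1568.7 mm → W0 = 1109 × 1569 mm.
W1: ⌊1569/2⌋ × 1109 = 784 × 1109 mm
W2: ⌊1109/2⌋ × 784 = 554 × 784 mm
W3: ⌊784/2⌋ × 554 = 392 × 554 mm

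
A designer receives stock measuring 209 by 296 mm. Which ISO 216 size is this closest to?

Aspect ratio 296/209 ≈ 1.416 — close to the ISO √2 ≈ 1.414.
In the A-series (A0 area = 1 m²): A4 = 210 × 297 mm.
Off by 2 mm total — nearest standard size.

A4 (210 × 297 mm)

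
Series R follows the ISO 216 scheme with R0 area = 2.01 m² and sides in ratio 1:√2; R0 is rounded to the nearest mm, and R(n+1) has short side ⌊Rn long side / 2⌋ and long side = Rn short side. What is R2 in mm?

Let R0's short side be w mm. w · w√2 = 2.01 m² = 2,010,000 mm², so w ≈ 1192.2 mm and w√2 ≈ 1686.0 mm → R0 = 1192 × 1686 mm.
R1: ⌊1686/2⌋ × 1192 = 843 × 1192 mm
R2: ⌊1192/2⌋ × 843 = 596 × 843 mm

596 × 843 mm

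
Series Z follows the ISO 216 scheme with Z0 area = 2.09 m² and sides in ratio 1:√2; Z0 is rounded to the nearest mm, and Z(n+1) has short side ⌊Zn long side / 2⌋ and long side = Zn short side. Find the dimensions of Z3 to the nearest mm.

429 × 608 mm

Let Z0's short side be w mm. w · w√2 = 2.09 m² = 2,090,000 mm², so w ≈ 1215.7 mm and w√2 ≈ 1719.2 mm → Z0 = 1216 × 1719 mm.
Z1: ⌊1719/2⌋ × 1216 = 859 × 1216 mm
Z2: ⌊1216/2⌋ × 859 = 608 × 859 mm
Z3: ⌊859/2⌋ × 608 = 429 × 608 mm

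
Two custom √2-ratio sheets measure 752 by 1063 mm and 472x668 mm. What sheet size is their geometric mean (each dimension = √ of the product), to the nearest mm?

596 × 843 mm

Short side: √(752 · 472) = √354944 ≈ 595.8 → 596 mm
Long side: √(1063 · 668) = √710084 ≈ 842.7 → 843 mm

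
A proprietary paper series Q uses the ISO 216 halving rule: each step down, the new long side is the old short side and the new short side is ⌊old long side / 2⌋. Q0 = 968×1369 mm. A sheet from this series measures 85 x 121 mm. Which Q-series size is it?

Q7

Q0: 968 × 1369 mm
Q1: 684 × 968 mm
Q2: 484 × 684 mm
Q3: 342 × 484 mm
Q4: 242 × 342 mm
Q5: 171 × 242 mm
Q6: 121 × 171 mm
Q7: 85 × 121 mm
Q8: 60 × 85 mm
→ matches Q7.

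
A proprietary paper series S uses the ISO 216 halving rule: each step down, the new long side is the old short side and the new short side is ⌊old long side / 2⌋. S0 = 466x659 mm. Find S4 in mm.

S1: ⌊659/2⌋ × 466 = 329 × 466 mm
S2: ⌊466/2⌋ × 329 = 233 × 329 mm
S3: ⌊329/2⌋ × 233 = 164 × 233 mm
S4: ⌊233/2⌋ × 164 = 116 × 164 mm

116 × 164 mm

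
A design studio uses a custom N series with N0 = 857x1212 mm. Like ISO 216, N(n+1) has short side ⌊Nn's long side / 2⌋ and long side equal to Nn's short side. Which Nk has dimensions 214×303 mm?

N0: 857 × 1212 mm
N1: 606 × 857 mm
N2: 428 × 606 mm
N3: 303 × 428 mm
N4: 214 × 303 mm
N5: 151 × 214 mm
→ matches N4.

N4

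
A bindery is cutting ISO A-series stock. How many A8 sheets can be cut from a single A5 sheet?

8

Each ISO step halves the sheet: 1 × A5 → 2 × A6 → 4 × A7 → 8 × A8
From A5 to A8 is 3 halving steps: 2^3 = 8.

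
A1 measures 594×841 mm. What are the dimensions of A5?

A2: ⌊841/2⌋ × 594 = 420 × 594 mm
A3: ⌊594/2⌋ × 420 = 297 × 420 mm
A4: ⌊420/2⌋ × 297 = 210 × 297 mm
A5: ⌊297/2⌋ × 210 = 148 × 210 mm

148 × 210 mm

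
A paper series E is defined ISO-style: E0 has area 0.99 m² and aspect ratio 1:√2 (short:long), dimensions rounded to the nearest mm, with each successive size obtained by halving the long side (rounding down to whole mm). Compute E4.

209 × 295 mm

Let E0's short side be w mm. w · w√2 = 0.99 m² = 990,000 mm², so w ≈ 836.7 mm and w√2 ≈ 1183.2 mm → E0 = 837 × 1183 mm.
E1: ⌊1183/2⌋ × 837 = 591 × 837 mm
E2: ⌊837/2⌋ × 591 = 418 × 591 mm
E3: ⌊591/2⌋ × 418 = 295 × 418 mm
E4: ⌊418/2⌋ × 295 = 209 × 295 mm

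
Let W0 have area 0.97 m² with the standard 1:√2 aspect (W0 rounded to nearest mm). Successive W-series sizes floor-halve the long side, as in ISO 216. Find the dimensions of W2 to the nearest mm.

414 × 585 mm

Let W0's short side be w mm. w · w√2 = 0.97 m² = 970,000 mm², so w ≈ 828.2 mm and w√2 ≈ 1171.2 mm → W0 = 828 × 1171 mm.
W1: ⌊1171/2⌋ × 828 = 585 × 828 mm
W2: ⌊828/2⌋ × 585 = 414 × 585 mm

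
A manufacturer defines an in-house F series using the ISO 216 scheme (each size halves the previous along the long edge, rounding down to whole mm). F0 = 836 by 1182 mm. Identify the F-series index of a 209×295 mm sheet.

F4

F0: 836 × 1182 mm
F1: 591 × 836 mm
F2: 418 × 591 mm
F3: 295 × 418 mm
F4: 209 × 295 mm
F5: 147 × 209 mm
→ matches F4.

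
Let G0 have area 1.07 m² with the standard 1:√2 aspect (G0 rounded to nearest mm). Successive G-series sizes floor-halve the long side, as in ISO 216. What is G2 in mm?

Let G0's short side be w mm. w · w√2 = 1.07 m² = 1,070,000 mm², so w ≈ 869.8 mm and w√2 ≈ 1230.1 mm → G0 = 870 × 1230 mm.
G1: ⌊1230/2⌋ × 870 = 615 × 870 mm
G2: ⌊870/2⌋ × 615 = 435 × 615 mm

435 × 615 mm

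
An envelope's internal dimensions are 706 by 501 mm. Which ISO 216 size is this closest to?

Aspect ratio 706/501 ≈ 1.409 — close to the ISO √2 ≈ 1.414.
In the B-series (B0 = 1000 × 1414 mm): B2 = 500 × 707 mm.
Off by 2 mm total — nearest standard size.

B2 (500 × 707 mm)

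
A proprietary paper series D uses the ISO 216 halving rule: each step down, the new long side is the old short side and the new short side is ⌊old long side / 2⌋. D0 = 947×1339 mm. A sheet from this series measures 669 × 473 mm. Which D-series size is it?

D2

D0: 947 × 1339 mm
D1: 669 × 947 mm
D2: 473 × 669 mm
D3: 334 × 473 mm
→ matches D2.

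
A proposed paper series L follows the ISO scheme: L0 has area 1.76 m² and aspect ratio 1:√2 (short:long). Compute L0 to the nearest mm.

Let the short side be w mm. Then w · w√2 = 1.76 m² = 1,760,000 mm².
w² = 1,760,000/√2, so w ≈ 1115.6 mm; long side = w√2 ≈ 1577.7 mm.

1116 × 1578 mm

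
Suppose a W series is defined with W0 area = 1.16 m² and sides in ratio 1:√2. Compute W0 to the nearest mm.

Let the short side be w mm. Then w · w√2 = 1.16 m² = 1,160,000 mm².
w² = 1,160,000/√2, so w ≈ 905.7 mm; long side = w√2 ≈ 1280.8 mm.

906 × 1281 mm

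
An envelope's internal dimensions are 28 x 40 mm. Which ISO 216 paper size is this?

Aspect ratio 40/28 ≈ 1.429 — close to the ISO √2 ≈ 1.414.
In the C-series (envelope sizes, between A and B): C10 = 28 × 40 mm.

C10 (28 × 40 mm)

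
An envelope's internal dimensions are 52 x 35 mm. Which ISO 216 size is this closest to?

A9 (37 × 52 mm)

Aspect ratio 52/35 ≈ 1.486 (ISO target is √2 ≈ 1.414).
In the A-series (A0 area = 1 m²): A9 = 37 × 52 mm.
Off by 2 mm total — nearest standard size.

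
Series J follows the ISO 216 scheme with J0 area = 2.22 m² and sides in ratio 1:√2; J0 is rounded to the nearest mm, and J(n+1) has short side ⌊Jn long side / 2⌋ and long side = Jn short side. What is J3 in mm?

Let J0's short side be w mm. w · w√2 = 2.22 m² = 2,220,000 mm², so w ≈ 1252.9 mm and w√2 ≈ 1771.9 mm → J0 = 1253 × 1772 mm.
J1: ⌊1772/2⌋ × 1253 = 886 × 1253 mm
J2: ⌊1253/2⌋ × 886 = 626 × 886 mm
J3: ⌊886/2⌋ × 626 = 443 × 626 mm

443 × 626 mm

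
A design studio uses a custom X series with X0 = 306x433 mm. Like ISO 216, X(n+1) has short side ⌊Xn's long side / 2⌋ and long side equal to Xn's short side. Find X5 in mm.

X1: ⌊433/2⌋ × 306 = 216 × 306 mm
X2: ⌊306/2⌋ × 216 = 153 × 216 mm
X3: ⌊216/2⌋ × 153 = 108 × 153 mm
X4: ⌊153/2⌋ × 108 = 76 × 108 mm
X5: ⌊108/2⌋ × 76 = 54 × 76 mm

54 × 76 mm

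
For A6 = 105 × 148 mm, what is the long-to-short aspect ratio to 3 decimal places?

148 / 105 = 1.410
ISO 216 targets √2 ≈ 1.414; the -0.005 deviation is from mm rounding.

1.410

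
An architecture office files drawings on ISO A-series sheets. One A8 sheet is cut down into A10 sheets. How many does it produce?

Each ISO step halves the sheet: 1 × A8 → 2 × A9 → 4 × A10
From A8 to A10 is 2 halving steps: 2^2 = 4.

4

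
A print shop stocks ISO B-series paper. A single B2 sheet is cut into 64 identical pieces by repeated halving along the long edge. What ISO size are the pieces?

B8

64 = 2^6, so 6 halving steps.
B2 → B3 → … → B8 after 6 steps.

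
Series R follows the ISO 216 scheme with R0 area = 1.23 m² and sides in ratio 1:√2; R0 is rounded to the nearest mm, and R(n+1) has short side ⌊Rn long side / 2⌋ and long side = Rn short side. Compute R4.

Let R0's short side be w mm. w · w√2 = 1.23 m² = 1,230,000 mm², so w ≈ 932.6 mm and w√2 ≈ 1318.9 mm → R0 = 933 × 1319 mm.
R1: ⌊1319/2⌋ × 933 = 659 × 933 mm
R2: ⌊933/2⌋ × 659 = 466 × 659 mm
R3: ⌊659/2⌋ × 466 = 329 × 466 mm
R4: ⌊466/2⌋ × 329 = 233 × 329 mm

233 × 329 mm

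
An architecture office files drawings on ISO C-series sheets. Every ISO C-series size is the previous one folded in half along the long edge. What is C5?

C0 = 917 × 1297 mm (C0 is the geometric mean of A0 and B0, aspect 1:√2).
C1: ⌊1297/2⌋ × 917 = 648 × 917 mm
C2: ⌊917/2⌋ × 648 = 458 × 648 mm
C3: ⌊648/2⌋ × 458 = 324 × 458 mm
C4: ⌊458/2⌋ × 324 = 229 × 324 mm
C5: ⌊324/2⌋ × 229 = 162 × 229 mm

162 × 229 mm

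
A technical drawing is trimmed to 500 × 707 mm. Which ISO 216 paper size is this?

Aspect ratio 707/500 ≈ 1.414 — close to the ISO √2 ≈ 1.414.
In the B-series (B0 = 1000 × 1414 mm): B2 = 500 × 707 mm.

B2 (500 × 707 mm)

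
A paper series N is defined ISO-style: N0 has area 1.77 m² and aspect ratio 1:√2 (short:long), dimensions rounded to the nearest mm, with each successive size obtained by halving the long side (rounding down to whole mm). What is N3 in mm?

395 × 559 mm

Let N0's short side be w mm. w · w√2 = 1.77 m² = 1,770,000 mm², so w ≈ 1118.7 mm and w√2 ≈ 1582.1 mm → N0 = 1119 × 1582 mm.
N1: ⌊1582/2⌋ × 1119 = 791 × 1119 mm
N2: ⌊1119/2⌋ × 791 = 559 × 791 mm
N3: ⌊791/2⌋ × 559 = 395 × 559 mm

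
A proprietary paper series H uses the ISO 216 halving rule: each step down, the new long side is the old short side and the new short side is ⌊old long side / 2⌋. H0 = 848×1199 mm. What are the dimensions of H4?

H1: ⌊1199/2⌋ × 848 = 599 × 848 mm
H2: ⌊848/2⌋ × 599 = 424 × 599 mm
H3: ⌊599/2⌋ × 424 = 299 × 424 mm
H4: ⌊424/2⌋ × 299 = 212 × 299 mm

212 × 299 mm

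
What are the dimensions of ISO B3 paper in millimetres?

353 × 500 mm

B0 = 1000 × 1414 mm (B0 has a 1000 mm short side, aspect 1:√2).
B1: ⌊1414/2⌋ × 1000 = 707 × 1000 mm
B2: ⌊1000/2⌋ × 707 = 500 × 707 mm
B3: ⌊707/2⌋ × 500 = 353 × 500 mm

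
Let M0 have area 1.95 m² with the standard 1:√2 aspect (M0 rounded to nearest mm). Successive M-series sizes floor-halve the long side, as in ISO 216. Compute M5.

207 × 293 mm

Let M0's short side be w mm. w · w√2 = 1.95 m² = 1,950,000 mm², so w ≈ 1174.2 mm and w√2 ≈ 1660.6 mm → M0 = 1174 × 1661 mm.
M1: ⌊1661/2⌋ × 1174 = 830 × 1174 mm
M2: ⌊1174/2⌋ × 830 = 587 × 830 mm
M3: ⌊830/2⌋ × 587 = 415 × 587 mm
M4: ⌊587/2⌋ × 415 = 293 × 415 mm
M5: ⌊415/2⌋ × 293 = 207 × 293 mm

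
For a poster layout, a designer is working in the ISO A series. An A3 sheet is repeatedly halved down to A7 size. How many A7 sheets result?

A3 = 297 × 420 mm; A7 = 74 × 105 mm.
Each halving step doubles the count; 4 steps from A3 to A7.
2^4 = 16.

16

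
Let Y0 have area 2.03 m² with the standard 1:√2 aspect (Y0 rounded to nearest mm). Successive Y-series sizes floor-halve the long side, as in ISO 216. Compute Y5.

Let Y0's short side be w mm. w · w√2 = 2.03 m² = 2,030,000 mm², so w ≈ 1198.1 mm and w√2 ≈ 1694.4 mm → Y0 = 1198 × 1694 mm.
Y1: ⌊1694/2⌋ × 1198 = 847 × 1198 mm
Y2: ⌊1198/2⌋ × 847 = 599 × 847 mm
Y3: ⌊847/2⌋ × 599 = 423 × 599 mm
Y4: ⌊599/2⌋ × 423 = 299 × 423 mm
Y5: ⌊423/2⌋ × 299 = 211 × 299 mm

211 × 299 mm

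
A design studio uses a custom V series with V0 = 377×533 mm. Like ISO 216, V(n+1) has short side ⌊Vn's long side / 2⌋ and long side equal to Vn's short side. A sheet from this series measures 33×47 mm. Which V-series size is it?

V7

V0: 377 × 533 mm
V1: 266 × 377 mm
V2: 188 × 266 mm
V3: 133 × 188 mm
V4: 94 × 133 mm
V5: 66 × 94 mm
V6: 47 × 66 mm
V7: 33 × 47 mm
V8: 23 × 33 mm
→ matches V7.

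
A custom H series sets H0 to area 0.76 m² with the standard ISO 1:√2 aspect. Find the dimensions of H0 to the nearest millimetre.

Let the short side be w mm. Then w · w√2 = 0.76 m² = 760,000 mm².
w² = 760,000/√2, so w ≈ 733.1 mm; long side = w√2 ≈ 1036.7 mm.

733 × 1037 mm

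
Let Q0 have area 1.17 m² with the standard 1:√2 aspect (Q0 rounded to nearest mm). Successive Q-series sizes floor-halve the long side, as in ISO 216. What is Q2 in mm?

455 × 643 mm

Let Q0's short side be w mm. w · w√2 = 1.17 m² = 1,170,000 mm², so w ≈ 909.6 mm and w√2 ≈ 1286.3 mm → Q0 = 910 × 1286 mm.
Q1: ⌊1286/2⌋ × 910 = 643 × 910 mm
Q2: ⌊910/2⌋ × 643 = 455 × 643 mm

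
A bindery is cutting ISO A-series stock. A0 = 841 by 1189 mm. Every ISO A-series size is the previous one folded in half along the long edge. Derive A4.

210 × 297 mm

A1: ⌊1189/2⌋ × 841 = 594 × 841 mm
A2: ⌊841/2⌋ × 594 = 420 × 594 mm
A3: ⌊594/2⌋ × 420 = 297 × 420 mm
A4: ⌊420/2⌋ × 297 = 210 × 297 mm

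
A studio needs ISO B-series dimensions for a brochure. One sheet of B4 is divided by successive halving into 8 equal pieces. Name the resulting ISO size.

B7

8 = 2^3, so 3 halving steps.
B4 → B5 → … → B7 after 3 steps.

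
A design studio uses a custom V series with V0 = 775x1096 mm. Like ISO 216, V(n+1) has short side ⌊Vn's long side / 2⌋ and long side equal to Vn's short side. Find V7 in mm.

68 × 96 mm

V1 = 548 × 775 mm (from V0 by 1 halving).
V2: ⌊775/2⌋ × 548 = 387 × 548 mm
V3: ⌊548/2⌋ × 387 = 274 × 387 mm
V4: ⌊387/2⌋ × 274 = 193 × 274 mm
V5: ⌊274/2⌋ × 193 = 137 × 193 mm
V6: ⌊193/2⌋ × 137 = 96 × 137 mm
V7: ⌊137/2⌋ × 96 = 68 × 96 mm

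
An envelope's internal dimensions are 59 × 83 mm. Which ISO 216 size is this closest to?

C8 (57 × 81 mm)

Aspect ratio 83/59 ≈ 1.407 — close to the ISO √2 ≈ 1.414.
In the C-series (envelope sizes, between A and B): C8 = 57 × 81 mm.
Off by 4 mm total — nearest standard size.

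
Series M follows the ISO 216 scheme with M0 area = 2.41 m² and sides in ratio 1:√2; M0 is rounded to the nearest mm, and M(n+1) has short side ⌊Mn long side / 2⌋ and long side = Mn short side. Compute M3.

461 × 652 mm

Let M0's short side be w mm. w · w√2 = 2.41 m² = 2,410,000 mm², so w ≈ 1305.4 mm and w√2 ≈ 1846.1 mm → M0 = 1305 × 1846 mm.
M1: ⌊1846/2⌋ × 1305 = 923 × 1305 mm
M2: ⌊1305/2⌋ × 923 = 652 × 923 mm
M3: ⌊923/2⌋ × 652 = 461 × 652 mm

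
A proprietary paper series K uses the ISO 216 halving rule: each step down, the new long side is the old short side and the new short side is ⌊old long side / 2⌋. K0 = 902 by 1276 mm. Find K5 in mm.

159 × 225 mm

K1: ⌊1276/2⌋ × 902 = 638 × 902 mm
K2: ⌊902/2⌋ × 638 = 451 × 638 mm
K3: ⌊638/2⌋ × 451 = 319 × 451 mm
K4: ⌊451/2⌋ × 319 = 225 × 319 mm
K5: ⌊319/2⌋ × 225 = 159 × 225 mm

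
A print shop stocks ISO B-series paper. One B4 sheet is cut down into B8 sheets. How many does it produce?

Each ISO step halves the sheet: 1 × B4 → 2 × B5 → 4 × B6 → 8 × B7 → …
From B4 to B8 is 4 halving steps: 2^4 = 16.

16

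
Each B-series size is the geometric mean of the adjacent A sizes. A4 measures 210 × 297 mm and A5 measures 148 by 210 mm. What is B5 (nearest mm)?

Short side: √(210 · 148) = √31080 ≈ 176.3 → 176 mm
Long side: √(297 · 210) = √62370 ≈ 249.7 → 250 mm

176 × 250 mm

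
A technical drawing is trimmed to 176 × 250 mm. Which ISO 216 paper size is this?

Aspect ratio 250/176 ≈ 1.420 — close to the ISO √2 ≈ 1.414.
In the B-series (B0 = 1000 × 1414 mm): B5 = 176 × 250 mm.

B5 (176 × 250 mm)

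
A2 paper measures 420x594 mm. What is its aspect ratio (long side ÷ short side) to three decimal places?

1.414

594 / 420 = 1.414
Matches √2 ≈ 1.414 — the ISO 216 defining ratio.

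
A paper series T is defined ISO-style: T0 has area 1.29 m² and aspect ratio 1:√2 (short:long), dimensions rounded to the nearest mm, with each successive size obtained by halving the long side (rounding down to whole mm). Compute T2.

477 × 675 mm

Let T0's short side be w mm. w · w√2 = 1.29 m² = 1,290,000 mm², so w ≈ 955.1 mm and w√2 ≈ 1350.7 mm → T0 = 955 × 1351 mm.
T1: ⌊1351/2⌋ × 955 = 675 × 955 mm
T2: ⌊955/2⌋ × 675 = 477 × 675 mm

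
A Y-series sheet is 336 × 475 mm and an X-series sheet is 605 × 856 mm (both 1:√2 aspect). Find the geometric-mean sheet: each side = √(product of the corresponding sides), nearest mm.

Short side: √(336 · 605) = √203280 ≈ 450.9 → 451 mm
Long side: √(475 · 856) = √406600 ≈ 637.7 → 638 mm

451 × 638 mm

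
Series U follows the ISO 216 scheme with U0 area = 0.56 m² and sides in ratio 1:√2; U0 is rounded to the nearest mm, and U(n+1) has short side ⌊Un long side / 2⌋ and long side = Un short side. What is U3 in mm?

222 × 314 mm

Let U0's short side be w mm. w · w√2 = 0.56 m² = 560,000 mm², so w ≈ 629.3 mm and w√2 ≈ 889.9 mm → U0 = 629 × 890 mm.
U1: ⌊890/2⌋ × 629 = 445 × 629 mm
U2: ⌊629/2⌋ × 445 = 314 × 445 mm
U3: ⌊445/2⌋ × 314 = 222 × 314 mm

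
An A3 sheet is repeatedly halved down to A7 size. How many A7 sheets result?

Each ISO step halves the sheet: 1 × A3 → 2 × A4 → 4 × A5 → 8 × A6 → …
From A3 to A7 is 4 halving steps: 2^4 = 16.

16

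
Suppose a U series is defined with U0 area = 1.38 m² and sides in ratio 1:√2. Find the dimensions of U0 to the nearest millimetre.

988 × 1397 mm

Let the short side be w mm. Then w · w√2 = 1.38 m² = 1,380,000 mm².
w² = 1,380,000/√2, so w ≈ 987.8 mm; long side = w√2 ≈ 1397.0 mm.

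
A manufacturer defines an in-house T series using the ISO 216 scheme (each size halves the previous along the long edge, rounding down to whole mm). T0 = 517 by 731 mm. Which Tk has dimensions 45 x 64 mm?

T7

T0: 517 × 731 mm
T1: 365 × 517 mm
T2: 258 × 365 mm
T3: 182 × 258 mm
T4: 129 × 182 mm
T5: 91 × 129 mm
T6: 64 × 91 mm
T7: 45 × 64 mm
T8: 32 × 45 mm
→ matches T7.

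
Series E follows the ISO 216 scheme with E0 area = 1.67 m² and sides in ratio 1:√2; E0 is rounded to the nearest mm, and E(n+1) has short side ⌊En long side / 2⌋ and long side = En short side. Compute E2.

Let E0's short side be w mm. w · w√2 = 1.67 m² = 1,670,000 mm², so w ≈ 1086.7 mm and w√2 ≈ 1536.8 mm → E0 = 1087 × 1537 mm.
E1: ⌊1537/2⌋ × 1087 = 768 × 1087 mm
E2: ⌊1087/2⌋ × 768 = 543 × 768 mm

543 × 768 mm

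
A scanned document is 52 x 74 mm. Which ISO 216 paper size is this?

Aspect ratio 74/52 ≈ 1.423 — close to the ISO √2 ≈ 1.414.
In the A-series (A0 area = 1 m²): A8 = 52 × 74 mm.

A8 (52 × 74 mm)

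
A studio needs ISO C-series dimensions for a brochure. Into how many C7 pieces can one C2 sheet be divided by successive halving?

32

Each ISO step halves the sheet: 1 × C2 → 2 × C3 → 4 × C4 → 8 × C5 → …
From C2 to C7 is 5 halving steps: 2^5 = 32.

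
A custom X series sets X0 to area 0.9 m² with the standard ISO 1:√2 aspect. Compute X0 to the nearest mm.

Let the short side be w mm. Then w · w√2 = 0.9 m² = 900,000 mm².
w² = 900,000/√2, so w ≈ 797.7 mm; long side = w√2 ≈ 1128.2 mm.

798 × 1128 mm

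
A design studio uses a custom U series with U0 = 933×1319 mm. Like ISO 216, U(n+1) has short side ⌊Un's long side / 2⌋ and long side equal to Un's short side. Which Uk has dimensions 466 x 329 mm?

U3

U0: 933 × 1319 mm
U1: 659 × 933 mm
U2: 466 × 659 mm
U3: 329 × 466 mm
U4: 233 × 329 mm
→ matches U3.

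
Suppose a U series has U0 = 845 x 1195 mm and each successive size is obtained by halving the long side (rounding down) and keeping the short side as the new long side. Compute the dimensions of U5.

149 × 211 mm

U1 = 597 × 845 mm (from U0 by 1 halving).
U2: ⌊845/2⌋ × 597 = 422 × 597 mm
U3: ⌊597/2⌋ × 422 = 298 × 422 mm
U4: ⌊422/2⌋ × 298 = 211 × 298 mm
U5: ⌊298/2⌋ × 211 = 149 × 211 mm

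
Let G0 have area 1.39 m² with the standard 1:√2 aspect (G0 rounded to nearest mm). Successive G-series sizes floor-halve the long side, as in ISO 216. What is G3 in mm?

350 × 495 mm

Let G0's short side be w mm. w · w√2 = 1.39 m² = 1,390,000 mm², so w ≈ 991.4 mm and w√2 ≈ 1402.1 mm → G0 = 991 × 1402 mm.
G1: ⌊1402/2⌋ × 991 = 701 × 991 mm
G2: ⌊991/2⌋ × 701 = 495 × 701 mm
G3: ⌊701/2⌋ × 495 = 350 × 495 mm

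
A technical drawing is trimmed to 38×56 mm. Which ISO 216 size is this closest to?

Aspect ratio 56/38 ≈ 1.474 (ISO target is √2 ≈ 1.414).
In the C-series (envelope sizes, between A and B): C9 = 40 × 57 mm.
Off by 3 mm total — nearest standard size.

C9 (40 × 57 mm)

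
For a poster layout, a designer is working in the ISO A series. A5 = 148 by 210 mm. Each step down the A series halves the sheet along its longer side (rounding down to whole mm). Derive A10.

26 × 37 mm

A6: ⌊210/2⌋ × 148 = 105 × 148 mm
A7: ⌊148/2⌋ × 105 = 74 × 105 mm
A8: ⌊105/2⌋ × 74 = 52 × 74 mm
A9: ⌊74/2⌋ × 52 = 37 × 52 mm
A10: ⌊52/2⌋ × 37 = 26 × 37 mm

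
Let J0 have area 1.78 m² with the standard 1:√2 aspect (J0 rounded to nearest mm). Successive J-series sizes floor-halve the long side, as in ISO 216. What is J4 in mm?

Let J0's short side be w mm. w · w√2 = 1.78 m² = 1,780,000 mm², so w ≈ 1121.9 mm and w√2 ≈ 1586.6 mm → J0 = 1122 × 1587 mm.
J1: ⌊1587/2⌋ × 1122 = 793 × 1122 mm
J2: ⌊1122/2⌋ × 793 = 561 × 793 mm
J3: ⌊793/2⌋ × 561 = 396 × 561 mm
J4: ⌊561/2⌋ × 396 = 280 × 396 mm

280 × 396 mm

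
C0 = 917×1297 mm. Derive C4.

C1: ⌊1297/2⌋ × 917 = 648 × 917 mm
C2: ⌊917/2⌋ × 648 = 458 × 648 mm
C3: ⌊648/2⌋ × 458 = 324 × 458 mm
C4: ⌊458/2⌋ × 324 = 229 × 324 mm

229 × 324 mm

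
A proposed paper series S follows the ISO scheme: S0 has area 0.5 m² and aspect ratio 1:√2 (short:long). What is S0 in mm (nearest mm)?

Let the short side be w mm. Then w · w√2 = 0.5 m² = 500,000 mm².
w² = 500,000/√2, so w ≈ 594.6 mm; long side = w√2 ≈ 840.9 mm.

595 × 841 mm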